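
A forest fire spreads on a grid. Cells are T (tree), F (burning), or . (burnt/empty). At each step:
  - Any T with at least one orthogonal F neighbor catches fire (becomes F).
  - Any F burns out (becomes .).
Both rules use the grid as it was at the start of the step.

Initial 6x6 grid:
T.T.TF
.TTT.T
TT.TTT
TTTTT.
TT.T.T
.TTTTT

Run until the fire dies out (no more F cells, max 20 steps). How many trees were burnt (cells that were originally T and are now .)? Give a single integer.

Answer: 25

Derivation:
Step 1: +2 fires, +1 burnt (F count now 2)
Step 2: +1 fires, +2 burnt (F count now 1)
Step 3: +1 fires, +1 burnt (F count now 1)
Step 4: +2 fires, +1 burnt (F count now 2)
Step 5: +2 fires, +2 burnt (F count now 2)
Step 6: +3 fires, +2 burnt (F count now 3)
Step 7: +4 fires, +3 burnt (F count now 4)
Step 8: +5 fires, +4 burnt (F count now 5)
Step 9: +4 fires, +5 burnt (F count now 4)
Step 10: +1 fires, +4 burnt (F count now 1)
Step 11: +0 fires, +1 burnt (F count now 0)
Fire out after step 11
Initially T: 26, now '.': 35
Total burnt (originally-T cells now '.'): 25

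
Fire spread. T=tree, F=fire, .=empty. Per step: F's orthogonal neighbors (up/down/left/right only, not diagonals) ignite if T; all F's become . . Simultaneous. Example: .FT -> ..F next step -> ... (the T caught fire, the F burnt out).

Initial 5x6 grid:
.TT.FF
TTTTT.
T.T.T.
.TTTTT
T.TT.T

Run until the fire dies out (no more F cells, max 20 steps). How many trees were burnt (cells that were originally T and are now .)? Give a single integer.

Answer: 18

Derivation:
Step 1: +1 fires, +2 burnt (F count now 1)
Step 2: +2 fires, +1 burnt (F count now 2)
Step 3: +2 fires, +2 burnt (F count now 2)
Step 4: +5 fires, +2 burnt (F count now 5)
Step 5: +5 fires, +5 burnt (F count now 5)
Step 6: +3 fires, +5 burnt (F count now 3)
Step 7: +0 fires, +3 burnt (F count now 0)
Fire out after step 7
Initially T: 19, now '.': 29
Total burnt (originally-T cells now '.'): 18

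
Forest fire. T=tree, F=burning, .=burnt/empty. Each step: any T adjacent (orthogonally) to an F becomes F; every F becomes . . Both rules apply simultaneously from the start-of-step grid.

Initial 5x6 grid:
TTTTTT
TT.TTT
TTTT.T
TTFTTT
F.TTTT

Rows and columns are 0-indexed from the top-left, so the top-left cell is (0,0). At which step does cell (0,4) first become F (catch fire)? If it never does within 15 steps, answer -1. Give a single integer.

Step 1: cell (0,4)='T' (+5 fires, +2 burnt)
Step 2: cell (0,4)='T' (+5 fires, +5 burnt)
Step 3: cell (0,4)='T' (+5 fires, +5 burnt)
Step 4: cell (0,4)='T' (+6 fires, +5 burnt)
Step 5: cell (0,4)='F' (+3 fires, +6 burnt)
  -> target ignites at step 5
Step 6: cell (0,4)='.' (+1 fires, +3 burnt)
Step 7: cell (0,4)='.' (+0 fires, +1 burnt)
  fire out at step 7

5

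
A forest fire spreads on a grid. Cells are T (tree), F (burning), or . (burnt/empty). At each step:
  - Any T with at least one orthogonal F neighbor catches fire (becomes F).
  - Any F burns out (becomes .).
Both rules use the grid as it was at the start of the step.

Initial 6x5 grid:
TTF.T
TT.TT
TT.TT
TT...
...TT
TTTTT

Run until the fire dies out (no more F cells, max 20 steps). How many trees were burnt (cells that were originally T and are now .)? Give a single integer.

Step 1: +1 fires, +1 burnt (F count now 1)
Step 2: +2 fires, +1 burnt (F count now 2)
Step 3: +2 fires, +2 burnt (F count now 2)
Step 4: +2 fires, +2 burnt (F count now 2)
Step 5: +1 fires, +2 burnt (F count now 1)
Step 6: +0 fires, +1 burnt (F count now 0)
Fire out after step 6
Initially T: 20, now '.': 18
Total burnt (originally-T cells now '.'): 8

Answer: 8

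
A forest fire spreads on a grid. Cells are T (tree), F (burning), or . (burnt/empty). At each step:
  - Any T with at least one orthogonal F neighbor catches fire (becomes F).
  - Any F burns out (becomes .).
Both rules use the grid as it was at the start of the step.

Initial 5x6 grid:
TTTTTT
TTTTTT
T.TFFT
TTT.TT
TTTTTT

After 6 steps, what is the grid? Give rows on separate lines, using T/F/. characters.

Step 1: 5 trees catch fire, 2 burn out
  TTTTTT
  TTTFFT
  T.F..F
  TTT.FT
  TTTTTT
Step 2: 7 trees catch fire, 5 burn out
  TTTFFT
  TTF..F
  T.....
  TTF..F
  TTTTFT
Step 3: 7 trees catch fire, 7 burn out
  TTF..F
  TF....
  T.....
  TF....
  TTFF.F
Step 4: 4 trees catch fire, 7 burn out
  TF....
  F.....
  T.....
  F.....
  TF....
Step 5: 3 trees catch fire, 4 burn out
  F.....
  ......
  F.....
  ......
  F.....
Step 6: 0 trees catch fire, 3 burn out
  ......
  ......
  ......
  ......
  ......

......
......
......
......
......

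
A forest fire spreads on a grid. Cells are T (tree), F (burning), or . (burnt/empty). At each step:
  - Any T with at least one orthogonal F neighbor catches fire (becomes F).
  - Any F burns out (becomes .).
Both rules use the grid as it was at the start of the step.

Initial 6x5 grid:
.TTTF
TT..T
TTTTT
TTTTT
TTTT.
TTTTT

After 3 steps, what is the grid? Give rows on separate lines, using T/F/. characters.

Step 1: 2 trees catch fire, 1 burn out
  .TTF.
  TT..F
  TTTTT
  TTTTT
  TTTT.
  TTTTT
Step 2: 2 trees catch fire, 2 burn out
  .TF..
  TT...
  TTTTF
  TTTTT
  TTTT.
  TTTTT
Step 3: 3 trees catch fire, 2 burn out
  .F...
  TT...
  TTTF.
  TTTTF
  TTTT.
  TTTTT

.F...
TT...
TTTF.
TTTTF
TTTT.
TTTTT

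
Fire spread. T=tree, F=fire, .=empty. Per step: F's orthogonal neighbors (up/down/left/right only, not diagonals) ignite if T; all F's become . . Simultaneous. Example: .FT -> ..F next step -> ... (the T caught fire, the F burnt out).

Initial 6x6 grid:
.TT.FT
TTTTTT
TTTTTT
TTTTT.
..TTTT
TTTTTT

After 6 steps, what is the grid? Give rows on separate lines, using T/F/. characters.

Step 1: 2 trees catch fire, 1 burn out
  .TT..F
  TTTTFT
  TTTTTT
  TTTTT.
  ..TTTT
  TTTTTT
Step 2: 3 trees catch fire, 2 burn out
  .TT...
  TTTF.F
  TTTTFT
  TTTTT.
  ..TTTT
  TTTTTT
Step 3: 4 trees catch fire, 3 burn out
  .TT...
  TTF...
  TTTF.F
  TTTTF.
  ..TTTT
  TTTTTT
Step 4: 5 trees catch fire, 4 burn out
  .TF...
  TF....
  TTF...
  TTTF..
  ..TTFT
  TTTTTT
Step 5: 7 trees catch fire, 5 burn out
  .F....
  F.....
  TF....
  TTF...
  ..TF.F
  TTTTFT
Step 6: 5 trees catch fire, 7 burn out
  ......
  ......
  F.....
  TF....
  ..F...
  TTTF.F

......
......
F.....
TF....
..F...
TTTF.F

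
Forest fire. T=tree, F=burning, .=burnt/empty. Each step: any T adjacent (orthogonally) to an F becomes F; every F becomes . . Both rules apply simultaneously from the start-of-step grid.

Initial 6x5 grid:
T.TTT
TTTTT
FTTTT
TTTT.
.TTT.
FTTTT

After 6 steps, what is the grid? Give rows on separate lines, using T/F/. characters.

Step 1: 4 trees catch fire, 2 burn out
  T.TTT
  FTTTT
  .FTTT
  FTTT.
  .TTT.
  .FTTT
Step 2: 6 trees catch fire, 4 burn out
  F.TTT
  .FTTT
  ..FTT
  .FTT.
  .FTT.
  ..FTT
Step 3: 5 trees catch fire, 6 burn out
  ..TTT
  ..FTT
  ...FT
  ..FT.
  ..FT.
  ...FT
Step 4: 6 trees catch fire, 5 burn out
  ..FTT
  ...FT
  ....F
  ...F.
  ...F.
  ....F
Step 5: 2 trees catch fire, 6 burn out
  ...FT
  ....F
  .....
  .....
  .....
  .....
Step 6: 1 trees catch fire, 2 burn out
  ....F
  .....
  .....
  .....
  .....
  .....

....F
.....
.....
.....
.....
.....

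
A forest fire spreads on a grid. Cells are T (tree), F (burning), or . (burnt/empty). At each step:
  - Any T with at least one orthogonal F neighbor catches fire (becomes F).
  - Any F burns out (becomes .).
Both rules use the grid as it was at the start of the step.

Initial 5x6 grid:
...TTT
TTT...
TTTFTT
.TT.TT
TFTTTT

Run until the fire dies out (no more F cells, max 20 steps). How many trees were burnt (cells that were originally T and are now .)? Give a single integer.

Answer: 17

Derivation:
Step 1: +5 fires, +2 burnt (F count now 5)
Step 2: +6 fires, +5 burnt (F count now 6)
Step 3: +4 fires, +6 burnt (F count now 4)
Step 4: +2 fires, +4 burnt (F count now 2)
Step 5: +0 fires, +2 burnt (F count now 0)
Fire out after step 5
Initially T: 20, now '.': 27
Total burnt (originally-T cells now '.'): 17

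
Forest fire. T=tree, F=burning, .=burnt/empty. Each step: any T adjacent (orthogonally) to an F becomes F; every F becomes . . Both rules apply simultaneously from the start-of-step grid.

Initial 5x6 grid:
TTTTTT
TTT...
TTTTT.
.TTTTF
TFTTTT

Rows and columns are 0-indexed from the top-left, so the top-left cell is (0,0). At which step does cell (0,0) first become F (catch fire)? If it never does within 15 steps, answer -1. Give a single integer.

Step 1: cell (0,0)='T' (+5 fires, +2 burnt)
Step 2: cell (0,0)='T' (+6 fires, +5 burnt)
Step 3: cell (0,0)='T' (+4 fires, +6 burnt)
Step 4: cell (0,0)='T' (+3 fires, +4 burnt)
Step 5: cell (0,0)='F' (+2 fires, +3 burnt)
  -> target ignites at step 5
Step 6: cell (0,0)='.' (+1 fires, +2 burnt)
Step 7: cell (0,0)='.' (+1 fires, +1 burnt)
Step 8: cell (0,0)='.' (+1 fires, +1 burnt)
Step 9: cell (0,0)='.' (+0 fires, +1 burnt)
  fire out at step 9

5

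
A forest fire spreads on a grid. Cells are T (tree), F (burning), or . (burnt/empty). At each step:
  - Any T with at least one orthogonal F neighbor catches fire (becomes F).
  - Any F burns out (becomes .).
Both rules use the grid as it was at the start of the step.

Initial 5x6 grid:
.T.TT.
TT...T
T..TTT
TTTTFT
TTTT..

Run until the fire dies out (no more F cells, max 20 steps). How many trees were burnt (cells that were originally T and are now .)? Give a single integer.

Answer: 17

Derivation:
Step 1: +3 fires, +1 burnt (F count now 3)
Step 2: +4 fires, +3 burnt (F count now 4)
Step 3: +3 fires, +4 burnt (F count now 3)
Step 4: +2 fires, +3 burnt (F count now 2)
Step 5: +2 fires, +2 burnt (F count now 2)
Step 6: +1 fires, +2 burnt (F count now 1)
Step 7: +1 fires, +1 burnt (F count now 1)
Step 8: +1 fires, +1 burnt (F count now 1)
Step 9: +0 fires, +1 burnt (F count now 0)
Fire out after step 9
Initially T: 19, now '.': 28
Total burnt (originally-T cells now '.'): 17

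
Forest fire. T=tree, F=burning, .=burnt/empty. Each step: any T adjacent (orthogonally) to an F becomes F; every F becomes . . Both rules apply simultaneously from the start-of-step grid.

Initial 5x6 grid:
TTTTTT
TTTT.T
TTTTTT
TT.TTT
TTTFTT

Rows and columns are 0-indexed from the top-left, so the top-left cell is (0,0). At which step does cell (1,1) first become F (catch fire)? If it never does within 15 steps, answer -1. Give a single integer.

Step 1: cell (1,1)='T' (+3 fires, +1 burnt)
Step 2: cell (1,1)='T' (+4 fires, +3 burnt)
Step 3: cell (1,1)='T' (+6 fires, +4 burnt)
Step 4: cell (1,1)='T' (+5 fires, +6 burnt)
Step 5: cell (1,1)='F' (+5 fires, +5 burnt)
  -> target ignites at step 5
Step 6: cell (1,1)='.' (+3 fires, +5 burnt)
Step 7: cell (1,1)='.' (+1 fires, +3 burnt)
Step 8: cell (1,1)='.' (+0 fires, +1 burnt)
  fire out at step 8

5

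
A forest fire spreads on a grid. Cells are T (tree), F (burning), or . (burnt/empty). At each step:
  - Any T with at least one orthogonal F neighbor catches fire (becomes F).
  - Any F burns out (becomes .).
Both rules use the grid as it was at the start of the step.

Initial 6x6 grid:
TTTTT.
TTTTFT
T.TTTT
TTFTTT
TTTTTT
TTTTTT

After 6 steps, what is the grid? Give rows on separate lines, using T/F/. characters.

Step 1: 8 trees catch fire, 2 burn out
  TTTTF.
  TTTF.F
  T.FTFT
  TF.FTT
  TTFTTT
  TTTTTT
Step 2: 9 trees catch fire, 8 burn out
  TTTF..
  TTF...
  T..F.F
  F...FT
  TF.FTT
  TTFTTT
Step 3: 8 trees catch fire, 9 burn out
  TTF...
  TF....
  F.....
  .....F
  F...FT
  TF.FTT
Step 4: 5 trees catch fire, 8 burn out
  TF....
  F.....
  ......
  ......
  .....F
  F...FT
Step 5: 2 trees catch fire, 5 burn out
  F.....
  ......
  ......
  ......
  ......
  .....F
Step 6: 0 trees catch fire, 2 burn out
  ......
  ......
  ......
  ......
  ......
  ......

......
......
......
......
......
......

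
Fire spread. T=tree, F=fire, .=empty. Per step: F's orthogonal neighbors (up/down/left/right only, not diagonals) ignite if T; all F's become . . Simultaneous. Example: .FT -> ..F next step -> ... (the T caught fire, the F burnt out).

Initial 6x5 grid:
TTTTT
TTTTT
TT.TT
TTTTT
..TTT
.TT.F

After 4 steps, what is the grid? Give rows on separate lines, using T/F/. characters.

Step 1: 1 trees catch fire, 1 burn out
  TTTTT
  TTTTT
  TT.TT
  TTTTT
  ..TTF
  .TT..
Step 2: 2 trees catch fire, 1 burn out
  TTTTT
  TTTTT
  TT.TT
  TTTTF
  ..TF.
  .TT..
Step 3: 3 trees catch fire, 2 burn out
  TTTTT
  TTTTT
  TT.TF
  TTTF.
  ..F..
  .TT..
Step 4: 4 trees catch fire, 3 burn out
  TTTTT
  TTTTF
  TT.F.
  TTF..
  .....
  .TF..

TTTTT
TTTTF
TT.F.
TTF..
.....
.TF..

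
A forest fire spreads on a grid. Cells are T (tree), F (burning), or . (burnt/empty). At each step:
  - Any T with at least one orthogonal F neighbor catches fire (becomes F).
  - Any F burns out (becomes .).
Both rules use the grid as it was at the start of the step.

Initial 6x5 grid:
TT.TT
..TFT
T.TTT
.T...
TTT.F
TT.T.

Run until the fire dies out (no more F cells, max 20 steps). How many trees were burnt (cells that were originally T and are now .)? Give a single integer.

Step 1: +4 fires, +2 burnt (F count now 4)
Step 2: +3 fires, +4 burnt (F count now 3)
Step 3: +0 fires, +3 burnt (F count now 0)
Fire out after step 3
Initially T: 17, now '.': 20
Total burnt (originally-T cells now '.'): 7

Answer: 7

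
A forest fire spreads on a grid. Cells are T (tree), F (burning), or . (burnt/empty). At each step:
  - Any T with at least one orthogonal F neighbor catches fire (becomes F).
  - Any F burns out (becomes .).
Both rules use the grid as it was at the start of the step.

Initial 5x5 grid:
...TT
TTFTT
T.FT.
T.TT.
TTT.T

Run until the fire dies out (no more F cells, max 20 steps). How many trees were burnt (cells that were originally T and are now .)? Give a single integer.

Answer: 14

Derivation:
Step 1: +4 fires, +2 burnt (F count now 4)
Step 2: +5 fires, +4 burnt (F count now 5)
Step 3: +3 fires, +5 burnt (F count now 3)
Step 4: +2 fires, +3 burnt (F count now 2)
Step 5: +0 fires, +2 burnt (F count now 0)
Fire out after step 5
Initially T: 15, now '.': 24
Total burnt (originally-T cells now '.'): 14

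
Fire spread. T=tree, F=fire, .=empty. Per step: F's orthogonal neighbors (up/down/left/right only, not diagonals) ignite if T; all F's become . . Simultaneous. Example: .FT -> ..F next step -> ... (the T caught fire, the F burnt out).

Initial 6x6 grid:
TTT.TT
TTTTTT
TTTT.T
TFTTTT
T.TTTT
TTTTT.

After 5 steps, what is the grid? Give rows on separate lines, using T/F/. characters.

Step 1: 3 trees catch fire, 1 burn out
  TTT.TT
  TTTTTT
  TFTT.T
  F.FTTT
  T.TTTT
  TTTTT.
Step 2: 6 trees catch fire, 3 burn out
  TTT.TT
  TFTTTT
  F.FT.T
  ...FTT
  F.FTTT
  TTTTT.
Step 3: 8 trees catch fire, 6 burn out
  TFT.TT
  F.FTTT
  ...F.T
  ....FT
  ...FTT
  FTFTT.
Step 4: 7 trees catch fire, 8 burn out
  F.F.TT
  ...FTT
  .....T
  .....F
  ....FT
  .F.FT.
Step 5: 4 trees catch fire, 7 burn out
  ....TT
  ....FT
  .....F
  ......
  .....F
  ....F.

....TT
....FT
.....F
......
.....F
....F.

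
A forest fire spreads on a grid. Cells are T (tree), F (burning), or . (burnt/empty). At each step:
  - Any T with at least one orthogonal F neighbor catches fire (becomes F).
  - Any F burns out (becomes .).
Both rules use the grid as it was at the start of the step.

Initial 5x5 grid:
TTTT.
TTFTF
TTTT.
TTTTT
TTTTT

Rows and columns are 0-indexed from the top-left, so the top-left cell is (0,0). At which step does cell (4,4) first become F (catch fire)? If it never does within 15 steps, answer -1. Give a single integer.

Step 1: cell (4,4)='T' (+4 fires, +2 burnt)
Step 2: cell (4,4)='T' (+6 fires, +4 burnt)
Step 3: cell (4,4)='T' (+5 fires, +6 burnt)
Step 4: cell (4,4)='T' (+4 fires, +5 burnt)
Step 5: cell (4,4)='F' (+2 fires, +4 burnt)
  -> target ignites at step 5
Step 6: cell (4,4)='.' (+0 fires, +2 burnt)
  fire out at step 6

5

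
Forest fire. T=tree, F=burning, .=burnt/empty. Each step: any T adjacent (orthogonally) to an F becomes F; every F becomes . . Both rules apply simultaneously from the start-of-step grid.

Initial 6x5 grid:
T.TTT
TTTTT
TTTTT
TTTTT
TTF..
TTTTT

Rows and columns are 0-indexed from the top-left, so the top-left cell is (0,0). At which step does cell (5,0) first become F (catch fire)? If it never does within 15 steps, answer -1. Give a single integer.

Step 1: cell (5,0)='T' (+3 fires, +1 burnt)
Step 2: cell (5,0)='T' (+6 fires, +3 burnt)
Step 3: cell (5,0)='F' (+7 fires, +6 burnt)
  -> target ignites at step 3
Step 4: cell (5,0)='.' (+5 fires, +7 burnt)
Step 5: cell (5,0)='.' (+3 fires, +5 burnt)
Step 6: cell (5,0)='.' (+2 fires, +3 burnt)
Step 7: cell (5,0)='.' (+0 fires, +2 burnt)
  fire out at step 7

3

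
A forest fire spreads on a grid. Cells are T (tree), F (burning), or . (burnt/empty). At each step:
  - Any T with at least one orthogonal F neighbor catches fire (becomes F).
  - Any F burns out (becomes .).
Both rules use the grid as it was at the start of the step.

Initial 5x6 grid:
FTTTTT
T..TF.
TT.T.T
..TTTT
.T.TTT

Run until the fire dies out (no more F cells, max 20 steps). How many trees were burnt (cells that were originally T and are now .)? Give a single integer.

Step 1: +4 fires, +2 burnt (F count now 4)
Step 2: +5 fires, +4 burnt (F count now 5)
Step 3: +2 fires, +5 burnt (F count now 2)
Step 4: +3 fires, +2 burnt (F count now 3)
Step 5: +2 fires, +3 burnt (F count now 2)
Step 6: +2 fires, +2 burnt (F count now 2)
Step 7: +0 fires, +2 burnt (F count now 0)
Fire out after step 7
Initially T: 19, now '.': 29
Total burnt (originally-T cells now '.'): 18

Answer: 18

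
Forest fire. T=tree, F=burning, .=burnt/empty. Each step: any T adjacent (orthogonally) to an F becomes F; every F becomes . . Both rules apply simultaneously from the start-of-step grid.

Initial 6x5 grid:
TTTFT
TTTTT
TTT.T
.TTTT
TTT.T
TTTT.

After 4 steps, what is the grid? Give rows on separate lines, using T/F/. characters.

Step 1: 3 trees catch fire, 1 burn out
  TTF.F
  TTTFT
  TTT.T
  .TTTT
  TTT.T
  TTTT.
Step 2: 3 trees catch fire, 3 burn out
  TF...
  TTF.F
  TTT.T
  .TTTT
  TTT.T
  TTTT.
Step 3: 4 trees catch fire, 3 burn out
  F....
  TF...
  TTF.F
  .TTTT
  TTT.T
  TTTT.
Step 4: 4 trees catch fire, 4 burn out
  .....
  F....
  TF...
  .TFTF
  TTT.T
  TTTT.

.....
F....
TF...
.TFTF
TTT.T
TTTT.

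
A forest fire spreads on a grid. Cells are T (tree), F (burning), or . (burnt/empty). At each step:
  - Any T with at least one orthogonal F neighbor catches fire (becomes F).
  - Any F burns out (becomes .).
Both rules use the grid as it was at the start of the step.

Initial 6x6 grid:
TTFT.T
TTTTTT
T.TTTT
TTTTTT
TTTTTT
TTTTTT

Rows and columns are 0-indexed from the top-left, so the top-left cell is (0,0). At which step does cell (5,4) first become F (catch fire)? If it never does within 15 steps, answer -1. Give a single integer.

Step 1: cell (5,4)='T' (+3 fires, +1 burnt)
Step 2: cell (5,4)='T' (+4 fires, +3 burnt)
Step 3: cell (5,4)='T' (+4 fires, +4 burnt)
Step 4: cell (5,4)='T' (+6 fires, +4 burnt)
Step 5: cell (5,4)='T' (+7 fires, +6 burnt)
Step 6: cell (5,4)='T' (+5 fires, +7 burnt)
Step 7: cell (5,4)='F' (+3 fires, +5 burnt)
  -> target ignites at step 7
Step 8: cell (5,4)='.' (+1 fires, +3 burnt)
Step 9: cell (5,4)='.' (+0 fires, +1 burnt)
  fire out at step 9

7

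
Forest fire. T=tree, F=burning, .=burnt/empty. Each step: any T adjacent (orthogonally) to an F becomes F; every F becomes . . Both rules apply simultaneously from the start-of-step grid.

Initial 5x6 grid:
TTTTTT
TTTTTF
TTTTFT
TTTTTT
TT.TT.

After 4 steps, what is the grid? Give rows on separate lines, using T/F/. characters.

Step 1: 5 trees catch fire, 2 burn out
  TTTTTF
  TTTTF.
  TTTF.F
  TTTTFT
  TT.TT.
Step 2: 6 trees catch fire, 5 burn out
  TTTTF.
  TTTF..
  TTF...
  TTTF.F
  TT.TF.
Step 3: 5 trees catch fire, 6 burn out
  TTTF..
  TTF...
  TF....
  TTF...
  TT.F..
Step 4: 4 trees catch fire, 5 burn out
  TTF...
  TF....
  F.....
  TF....
  TT....

TTF...
TF....
F.....
TF....
TT....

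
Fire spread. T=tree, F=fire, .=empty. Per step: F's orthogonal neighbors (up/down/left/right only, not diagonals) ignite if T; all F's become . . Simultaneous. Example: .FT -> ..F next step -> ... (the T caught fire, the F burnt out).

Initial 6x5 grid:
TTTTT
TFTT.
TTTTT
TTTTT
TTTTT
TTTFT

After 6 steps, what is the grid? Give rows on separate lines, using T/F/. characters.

Step 1: 7 trees catch fire, 2 burn out
  TFTTT
  F.FT.
  TFTTT
  TTTTT
  TTTFT
  TTF.F
Step 2: 10 trees catch fire, 7 burn out
  F.FTT
  ...F.
  F.FTT
  TFTFT
  TTF.F
  TF...
Step 3: 7 trees catch fire, 10 burn out
  ...FT
  .....
  ...FT
  F.F.F
  TF...
  F....
Step 4: 3 trees catch fire, 7 burn out
  ....F
  .....
  ....F
  .....
  F....
  .....
Step 5: 0 trees catch fire, 3 burn out
  .....
  .....
  .....
  .....
  .....
  .....
Step 6: 0 trees catch fire, 0 burn out
  .....
  .....
  .....
  .....
  .....
  .....

.....
.....
.....
.....
.....
.....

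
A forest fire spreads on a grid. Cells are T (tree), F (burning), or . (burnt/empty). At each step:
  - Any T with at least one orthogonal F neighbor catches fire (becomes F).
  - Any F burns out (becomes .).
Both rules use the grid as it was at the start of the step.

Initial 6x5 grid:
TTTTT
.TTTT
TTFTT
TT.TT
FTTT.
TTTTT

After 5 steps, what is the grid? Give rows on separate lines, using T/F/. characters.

Step 1: 6 trees catch fire, 2 burn out
  TTTTT
  .TFTT
  TF.FT
  FT.TT
  .FTT.
  FTTTT
Step 2: 9 trees catch fire, 6 burn out
  TTFTT
  .F.FT
  F...F
  .F.FT
  ..FT.
  .FTTT
Step 3: 6 trees catch fire, 9 burn out
  TF.FT
  ....F
  .....
  ....F
  ...F.
  ..FTT
Step 4: 3 trees catch fire, 6 burn out
  F...F
  .....
  .....
  .....
  .....
  ...FT
Step 5: 1 trees catch fire, 3 burn out
  .....
  .....
  .....
  .....
  .....
  ....F

.....
.....
.....
.....
.....
....F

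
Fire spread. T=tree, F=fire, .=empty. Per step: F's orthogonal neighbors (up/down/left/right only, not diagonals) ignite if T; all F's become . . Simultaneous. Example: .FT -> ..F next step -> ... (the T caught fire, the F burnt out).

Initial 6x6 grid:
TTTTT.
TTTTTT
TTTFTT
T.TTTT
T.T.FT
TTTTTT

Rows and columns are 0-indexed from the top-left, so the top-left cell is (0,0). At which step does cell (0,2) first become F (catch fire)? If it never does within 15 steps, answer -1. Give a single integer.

Step 1: cell (0,2)='T' (+7 fires, +2 burnt)
Step 2: cell (0,2)='T' (+9 fires, +7 burnt)
Step 3: cell (0,2)='F' (+7 fires, +9 burnt)
  -> target ignites at step 3
Step 4: cell (0,2)='.' (+4 fires, +7 burnt)
Step 5: cell (0,2)='.' (+3 fires, +4 burnt)
Step 6: cell (0,2)='.' (+0 fires, +3 burnt)
  fire out at step 6

3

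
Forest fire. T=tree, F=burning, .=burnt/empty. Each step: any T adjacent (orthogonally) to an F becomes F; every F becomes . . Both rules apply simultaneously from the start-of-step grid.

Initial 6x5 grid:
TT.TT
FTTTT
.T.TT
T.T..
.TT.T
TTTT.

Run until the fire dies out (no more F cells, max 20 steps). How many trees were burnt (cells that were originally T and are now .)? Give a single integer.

Answer: 11

Derivation:
Step 1: +2 fires, +1 burnt (F count now 2)
Step 2: +3 fires, +2 burnt (F count now 3)
Step 3: +1 fires, +3 burnt (F count now 1)
Step 4: +3 fires, +1 burnt (F count now 3)
Step 5: +2 fires, +3 burnt (F count now 2)
Step 6: +0 fires, +2 burnt (F count now 0)
Fire out after step 6
Initially T: 20, now '.': 21
Total burnt (originally-T cells now '.'): 11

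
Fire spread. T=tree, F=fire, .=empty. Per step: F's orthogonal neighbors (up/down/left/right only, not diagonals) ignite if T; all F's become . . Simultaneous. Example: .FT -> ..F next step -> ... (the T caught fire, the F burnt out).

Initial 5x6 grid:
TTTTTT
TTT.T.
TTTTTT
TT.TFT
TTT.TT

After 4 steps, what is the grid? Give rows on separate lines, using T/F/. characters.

Step 1: 4 trees catch fire, 1 burn out
  TTTTTT
  TTT.T.
  TTTTFT
  TT.F.F
  TTT.FT
Step 2: 4 trees catch fire, 4 burn out
  TTTTTT
  TTT.F.
  TTTF.F
  TT....
  TTT..F
Step 3: 2 trees catch fire, 4 burn out
  TTTTFT
  TTT...
  TTF...
  TT....
  TTT...
Step 4: 4 trees catch fire, 2 burn out
  TTTF.F
  TTF...
  TF....
  TT....
  TTT...

TTTF.F
TTF...
TF....
TT....
TTT...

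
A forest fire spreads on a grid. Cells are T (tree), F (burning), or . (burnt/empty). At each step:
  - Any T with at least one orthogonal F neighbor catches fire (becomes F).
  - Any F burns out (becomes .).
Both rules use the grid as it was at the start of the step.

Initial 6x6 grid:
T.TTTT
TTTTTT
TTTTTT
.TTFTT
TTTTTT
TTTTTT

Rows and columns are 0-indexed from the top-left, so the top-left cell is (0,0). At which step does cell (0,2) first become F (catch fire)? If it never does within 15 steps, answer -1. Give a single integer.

Step 1: cell (0,2)='T' (+4 fires, +1 burnt)
Step 2: cell (0,2)='T' (+8 fires, +4 burnt)
Step 3: cell (0,2)='T' (+9 fires, +8 burnt)
Step 4: cell (0,2)='F' (+8 fires, +9 burnt)
  -> target ignites at step 4
Step 5: cell (0,2)='.' (+3 fires, +8 burnt)
Step 6: cell (0,2)='.' (+1 fires, +3 burnt)
Step 7: cell (0,2)='.' (+0 fires, +1 burnt)
  fire out at step 7

4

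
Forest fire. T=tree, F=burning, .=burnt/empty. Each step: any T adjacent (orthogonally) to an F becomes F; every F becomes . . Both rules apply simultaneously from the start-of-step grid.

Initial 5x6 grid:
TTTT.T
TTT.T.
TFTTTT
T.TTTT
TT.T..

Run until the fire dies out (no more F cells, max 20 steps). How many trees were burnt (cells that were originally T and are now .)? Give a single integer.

Step 1: +3 fires, +1 burnt (F count now 3)
Step 2: +6 fires, +3 burnt (F count now 6)
Step 3: +5 fires, +6 burnt (F count now 5)
Step 4: +6 fires, +5 burnt (F count now 6)
Step 5: +1 fires, +6 burnt (F count now 1)
Step 6: +0 fires, +1 burnt (F count now 0)
Fire out after step 6
Initially T: 22, now '.': 29
Total burnt (originally-T cells now '.'): 21

Answer: 21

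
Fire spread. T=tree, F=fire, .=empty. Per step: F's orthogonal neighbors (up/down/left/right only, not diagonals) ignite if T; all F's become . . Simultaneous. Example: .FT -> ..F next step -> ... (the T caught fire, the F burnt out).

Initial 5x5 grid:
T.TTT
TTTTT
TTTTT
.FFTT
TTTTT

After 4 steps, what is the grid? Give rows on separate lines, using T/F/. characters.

Step 1: 5 trees catch fire, 2 burn out
  T.TTT
  TTTTT
  TFFTT
  ...FT
  TFFTT
Step 2: 7 trees catch fire, 5 burn out
  T.TTT
  TFFTT
  F..FT
  ....F
  F..FT
Step 3: 5 trees catch fire, 7 burn out
  T.FTT
  F..FT
  ....F
  .....
  ....F
Step 4: 3 trees catch fire, 5 burn out
  F..FT
  ....F
  .....
  .....
  .....

F..FT
....F
.....
.....
.....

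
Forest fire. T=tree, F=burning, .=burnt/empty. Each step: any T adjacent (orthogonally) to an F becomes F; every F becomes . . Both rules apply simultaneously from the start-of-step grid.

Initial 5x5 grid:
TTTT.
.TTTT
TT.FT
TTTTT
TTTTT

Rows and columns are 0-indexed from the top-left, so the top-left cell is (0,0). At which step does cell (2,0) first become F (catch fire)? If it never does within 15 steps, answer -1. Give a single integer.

Step 1: cell (2,0)='T' (+3 fires, +1 burnt)
Step 2: cell (2,0)='T' (+6 fires, +3 burnt)
Step 3: cell (2,0)='T' (+5 fires, +6 burnt)
Step 4: cell (2,0)='T' (+4 fires, +5 burnt)
Step 5: cell (2,0)='F' (+3 fires, +4 burnt)
  -> target ignites at step 5
Step 6: cell (2,0)='.' (+0 fires, +3 burnt)
  fire out at step 6

5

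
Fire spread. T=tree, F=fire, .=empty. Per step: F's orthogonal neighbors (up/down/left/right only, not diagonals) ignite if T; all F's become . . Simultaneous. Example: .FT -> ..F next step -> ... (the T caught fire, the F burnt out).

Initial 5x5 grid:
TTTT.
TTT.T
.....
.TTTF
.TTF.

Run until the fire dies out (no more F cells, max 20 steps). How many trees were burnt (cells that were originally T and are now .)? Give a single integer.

Step 1: +2 fires, +2 burnt (F count now 2)
Step 2: +2 fires, +2 burnt (F count now 2)
Step 3: +1 fires, +2 burnt (F count now 1)
Step 4: +0 fires, +1 burnt (F count now 0)
Fire out after step 4
Initially T: 13, now '.': 17
Total burnt (originally-T cells now '.'): 5

Answer: 5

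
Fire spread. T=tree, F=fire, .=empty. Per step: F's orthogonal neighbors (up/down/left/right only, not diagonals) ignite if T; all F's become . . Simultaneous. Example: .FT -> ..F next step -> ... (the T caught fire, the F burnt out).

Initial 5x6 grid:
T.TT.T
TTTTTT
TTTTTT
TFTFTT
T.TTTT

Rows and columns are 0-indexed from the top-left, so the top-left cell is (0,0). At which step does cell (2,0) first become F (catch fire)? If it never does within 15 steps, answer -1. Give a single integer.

Step 1: cell (2,0)='T' (+6 fires, +2 burnt)
Step 2: cell (2,0)='F' (+9 fires, +6 burnt)
  -> target ignites at step 2
Step 3: cell (2,0)='.' (+6 fires, +9 burnt)
Step 4: cell (2,0)='.' (+3 fires, +6 burnt)
Step 5: cell (2,0)='.' (+1 fires, +3 burnt)
Step 6: cell (2,0)='.' (+0 fires, +1 burnt)
  fire out at step 6

2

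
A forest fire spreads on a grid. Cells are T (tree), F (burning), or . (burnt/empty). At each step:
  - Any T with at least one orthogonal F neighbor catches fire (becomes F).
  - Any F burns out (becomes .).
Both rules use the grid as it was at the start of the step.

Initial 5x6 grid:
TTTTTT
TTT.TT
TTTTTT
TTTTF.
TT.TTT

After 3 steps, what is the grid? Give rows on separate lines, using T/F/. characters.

Step 1: 3 trees catch fire, 1 burn out
  TTTTTT
  TTT.TT
  TTTTFT
  TTTF..
  TT.TFT
Step 2: 6 trees catch fire, 3 burn out
  TTTTTT
  TTT.FT
  TTTF.F
  TTF...
  TT.F.F
Step 3: 4 trees catch fire, 6 burn out
  TTTTFT
  TTT..F
  TTF...
  TF....
  TT....

TTTTFT
TTT..F
TTF...
TF....
TT....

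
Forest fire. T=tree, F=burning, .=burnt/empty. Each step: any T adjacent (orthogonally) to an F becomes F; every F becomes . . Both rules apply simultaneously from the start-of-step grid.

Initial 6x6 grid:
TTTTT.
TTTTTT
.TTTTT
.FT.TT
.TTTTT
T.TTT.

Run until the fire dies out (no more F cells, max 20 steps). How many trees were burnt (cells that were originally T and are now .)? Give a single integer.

Step 1: +3 fires, +1 burnt (F count now 3)
Step 2: +3 fires, +3 burnt (F count now 3)
Step 3: +6 fires, +3 burnt (F count now 6)
Step 4: +6 fires, +6 burnt (F count now 6)
Step 5: +6 fires, +6 burnt (F count now 6)
Step 6: +3 fires, +6 burnt (F count now 3)
Step 7: +0 fires, +3 burnt (F count now 0)
Fire out after step 7
Initially T: 28, now '.': 35
Total burnt (originally-T cells now '.'): 27

Answer: 27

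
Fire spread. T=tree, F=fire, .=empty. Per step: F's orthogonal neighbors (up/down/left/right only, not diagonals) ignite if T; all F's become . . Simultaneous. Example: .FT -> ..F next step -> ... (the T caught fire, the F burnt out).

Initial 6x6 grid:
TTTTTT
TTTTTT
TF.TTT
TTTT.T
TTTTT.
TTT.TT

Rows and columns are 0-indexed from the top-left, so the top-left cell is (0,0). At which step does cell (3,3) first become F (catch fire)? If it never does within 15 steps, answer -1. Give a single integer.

Step 1: cell (3,3)='T' (+3 fires, +1 burnt)
Step 2: cell (3,3)='T' (+6 fires, +3 burnt)
Step 3: cell (3,3)='F' (+7 fires, +6 burnt)
  -> target ignites at step 3
Step 4: cell (3,3)='.' (+6 fires, +7 burnt)
Step 5: cell (3,3)='.' (+4 fires, +6 burnt)
Step 6: cell (3,3)='.' (+3 fires, +4 burnt)
Step 7: cell (3,3)='.' (+2 fires, +3 burnt)
Step 8: cell (3,3)='.' (+0 fires, +2 burnt)
  fire out at step 8

3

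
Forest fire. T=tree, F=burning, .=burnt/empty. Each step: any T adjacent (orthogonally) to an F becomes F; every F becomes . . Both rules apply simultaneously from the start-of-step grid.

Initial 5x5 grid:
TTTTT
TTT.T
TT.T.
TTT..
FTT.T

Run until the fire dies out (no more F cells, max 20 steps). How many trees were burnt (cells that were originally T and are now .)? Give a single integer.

Answer: 16

Derivation:
Step 1: +2 fires, +1 burnt (F count now 2)
Step 2: +3 fires, +2 burnt (F count now 3)
Step 3: +3 fires, +3 burnt (F count now 3)
Step 4: +2 fires, +3 burnt (F count now 2)
Step 5: +2 fires, +2 burnt (F count now 2)
Step 6: +1 fires, +2 burnt (F count now 1)
Step 7: +1 fires, +1 burnt (F count now 1)
Step 8: +1 fires, +1 burnt (F count now 1)
Step 9: +1 fires, +1 burnt (F count now 1)
Step 10: +0 fires, +1 burnt (F count now 0)
Fire out after step 10
Initially T: 18, now '.': 23
Total burnt (originally-T cells now '.'): 16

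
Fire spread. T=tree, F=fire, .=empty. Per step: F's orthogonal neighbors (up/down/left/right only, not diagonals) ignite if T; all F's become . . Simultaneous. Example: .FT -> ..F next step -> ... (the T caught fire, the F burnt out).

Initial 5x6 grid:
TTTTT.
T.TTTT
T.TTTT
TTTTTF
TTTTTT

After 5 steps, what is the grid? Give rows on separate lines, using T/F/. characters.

Step 1: 3 trees catch fire, 1 burn out
  TTTTT.
  T.TTTT
  T.TTTF
  TTTTF.
  TTTTTF
Step 2: 4 trees catch fire, 3 burn out
  TTTTT.
  T.TTTF
  T.TTF.
  TTTF..
  TTTTF.
Step 3: 4 trees catch fire, 4 burn out
  TTTTT.
  T.TTF.
  T.TF..
  TTF...
  TTTF..
Step 4: 5 trees catch fire, 4 burn out
  TTTTF.
  T.TF..
  T.F...
  TF....
  TTF...
Step 5: 4 trees catch fire, 5 burn out
  TTTF..
  T.F...
  T.....
  F.....
  TF....

TTTF..
T.F...
T.....
F.....
TF....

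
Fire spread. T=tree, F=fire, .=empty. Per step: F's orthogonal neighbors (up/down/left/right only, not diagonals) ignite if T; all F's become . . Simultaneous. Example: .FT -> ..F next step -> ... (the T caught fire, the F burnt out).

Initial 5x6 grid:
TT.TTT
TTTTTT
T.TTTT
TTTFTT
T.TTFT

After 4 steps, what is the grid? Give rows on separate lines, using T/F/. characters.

Step 1: 5 trees catch fire, 2 burn out
  TT.TTT
  TTTTTT
  T.TFTT
  TTF.FT
  T.TF.F
Step 2: 6 trees catch fire, 5 burn out
  TT.TTT
  TTTFTT
  T.F.FT
  TF...F
  T.F...
Step 3: 5 trees catch fire, 6 burn out
  TT.FTT
  TTF.FT
  T....F
  F.....
  T.....
Step 4: 5 trees catch fire, 5 burn out
  TT..FT
  TF...F
  F.....
  ......
  F.....

TT..FT
TF...F
F.....
......
F.....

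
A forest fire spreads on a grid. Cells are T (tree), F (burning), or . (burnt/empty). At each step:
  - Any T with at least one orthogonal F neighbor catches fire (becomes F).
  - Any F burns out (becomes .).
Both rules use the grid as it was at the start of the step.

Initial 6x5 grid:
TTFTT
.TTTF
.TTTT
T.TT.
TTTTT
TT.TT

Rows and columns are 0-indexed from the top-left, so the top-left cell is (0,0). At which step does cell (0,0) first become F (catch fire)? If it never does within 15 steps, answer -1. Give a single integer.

Step 1: cell (0,0)='T' (+6 fires, +2 burnt)
Step 2: cell (0,0)='F' (+4 fires, +6 burnt)
  -> target ignites at step 2
Step 3: cell (0,0)='.' (+3 fires, +4 burnt)
Step 4: cell (0,0)='.' (+2 fires, +3 burnt)
Step 5: cell (0,0)='.' (+3 fires, +2 burnt)
Step 6: cell (0,0)='.' (+3 fires, +3 burnt)
Step 7: cell (0,0)='.' (+2 fires, +3 burnt)
Step 8: cell (0,0)='.' (+0 fires, +2 burnt)
  fire out at step 8

2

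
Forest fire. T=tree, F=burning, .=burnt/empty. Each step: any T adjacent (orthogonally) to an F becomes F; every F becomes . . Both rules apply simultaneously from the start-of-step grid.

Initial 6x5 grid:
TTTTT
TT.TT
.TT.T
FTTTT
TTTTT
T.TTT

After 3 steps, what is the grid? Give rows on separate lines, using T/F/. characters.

Step 1: 2 trees catch fire, 1 burn out
  TTTTT
  TT.TT
  .TT.T
  .FTTT
  FTTTT
  T.TTT
Step 2: 4 trees catch fire, 2 burn out
  TTTTT
  TT.TT
  .FT.T
  ..FTT
  .FTTT
  F.TTT
Step 3: 4 trees catch fire, 4 burn out
  TTTTT
  TF.TT
  ..F.T
  ...FT
  ..FTT
  ..TTT

TTTTT
TF.TT
..F.T
...FT
..FTT
..TTT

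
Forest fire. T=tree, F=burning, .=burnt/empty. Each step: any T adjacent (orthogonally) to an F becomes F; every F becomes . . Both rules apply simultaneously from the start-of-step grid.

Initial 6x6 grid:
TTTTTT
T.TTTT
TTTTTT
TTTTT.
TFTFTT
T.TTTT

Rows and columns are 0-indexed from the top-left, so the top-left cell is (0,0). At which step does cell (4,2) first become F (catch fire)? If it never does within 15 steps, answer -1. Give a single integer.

Step 1: cell (4,2)='F' (+6 fires, +2 burnt)
  -> target ignites at step 1
Step 2: cell (4,2)='.' (+9 fires, +6 burnt)
Step 3: cell (4,2)='.' (+5 fires, +9 burnt)
Step 4: cell (4,2)='.' (+5 fires, +5 burnt)
Step 5: cell (4,2)='.' (+4 fires, +5 burnt)
Step 6: cell (4,2)='.' (+2 fires, +4 burnt)
Step 7: cell (4,2)='.' (+0 fires, +2 burnt)
  fire out at step 7

1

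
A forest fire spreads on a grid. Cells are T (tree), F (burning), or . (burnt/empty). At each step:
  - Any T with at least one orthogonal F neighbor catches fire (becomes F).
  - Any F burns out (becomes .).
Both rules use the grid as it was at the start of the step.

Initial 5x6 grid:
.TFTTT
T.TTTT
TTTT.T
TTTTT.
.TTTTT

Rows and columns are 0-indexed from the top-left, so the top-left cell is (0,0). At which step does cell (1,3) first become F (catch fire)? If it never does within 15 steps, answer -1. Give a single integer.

Step 1: cell (1,3)='T' (+3 fires, +1 burnt)
Step 2: cell (1,3)='F' (+3 fires, +3 burnt)
  -> target ignites at step 2
Step 3: cell (1,3)='.' (+5 fires, +3 burnt)
Step 4: cell (1,3)='.' (+5 fires, +5 burnt)
Step 5: cell (1,3)='.' (+6 fires, +5 burnt)
Step 6: cell (1,3)='.' (+1 fires, +6 burnt)
Step 7: cell (1,3)='.' (+1 fires, +1 burnt)
Step 8: cell (1,3)='.' (+0 fires, +1 burnt)
  fire out at step 8

2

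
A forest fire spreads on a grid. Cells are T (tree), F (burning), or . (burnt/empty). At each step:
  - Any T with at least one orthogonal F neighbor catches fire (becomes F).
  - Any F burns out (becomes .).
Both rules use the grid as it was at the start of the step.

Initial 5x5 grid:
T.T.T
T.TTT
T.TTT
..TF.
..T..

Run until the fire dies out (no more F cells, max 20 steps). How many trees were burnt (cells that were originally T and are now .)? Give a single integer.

Step 1: +2 fires, +1 burnt (F count now 2)
Step 2: +4 fires, +2 burnt (F count now 4)
Step 3: +2 fires, +4 burnt (F count now 2)
Step 4: +2 fires, +2 burnt (F count now 2)
Step 5: +0 fires, +2 burnt (F count now 0)
Fire out after step 5
Initially T: 13, now '.': 22
Total burnt (originally-T cells now '.'): 10

Answer: 10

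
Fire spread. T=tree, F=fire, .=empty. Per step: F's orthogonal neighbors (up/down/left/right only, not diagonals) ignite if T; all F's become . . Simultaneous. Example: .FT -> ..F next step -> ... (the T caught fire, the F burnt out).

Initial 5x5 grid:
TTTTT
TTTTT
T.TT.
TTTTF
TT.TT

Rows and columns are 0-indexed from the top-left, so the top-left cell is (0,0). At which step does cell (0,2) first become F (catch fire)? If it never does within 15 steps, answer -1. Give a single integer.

Step 1: cell (0,2)='T' (+2 fires, +1 burnt)
Step 2: cell (0,2)='T' (+3 fires, +2 burnt)
Step 3: cell (0,2)='T' (+3 fires, +3 burnt)
Step 4: cell (0,2)='T' (+5 fires, +3 burnt)
Step 5: cell (0,2)='F' (+5 fires, +5 burnt)
  -> target ignites at step 5
Step 6: cell (0,2)='.' (+2 fires, +5 burnt)
Step 7: cell (0,2)='.' (+1 fires, +2 burnt)
Step 8: cell (0,2)='.' (+0 fires, +1 burnt)
  fire out at step 8

5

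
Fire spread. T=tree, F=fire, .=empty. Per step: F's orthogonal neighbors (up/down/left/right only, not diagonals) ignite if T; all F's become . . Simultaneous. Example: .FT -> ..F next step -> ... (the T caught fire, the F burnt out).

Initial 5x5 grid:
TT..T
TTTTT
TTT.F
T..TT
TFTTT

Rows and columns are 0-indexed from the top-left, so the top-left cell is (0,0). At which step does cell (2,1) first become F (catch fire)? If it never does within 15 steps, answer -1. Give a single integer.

Step 1: cell (2,1)='T' (+4 fires, +2 burnt)
Step 2: cell (2,1)='T' (+6 fires, +4 burnt)
Step 3: cell (2,1)='T' (+2 fires, +6 burnt)
Step 4: cell (2,1)='F' (+4 fires, +2 burnt)
  -> target ignites at step 4
Step 5: cell (2,1)='.' (+2 fires, +4 burnt)
Step 6: cell (2,1)='.' (+0 fires, +2 burnt)
  fire out at step 6

4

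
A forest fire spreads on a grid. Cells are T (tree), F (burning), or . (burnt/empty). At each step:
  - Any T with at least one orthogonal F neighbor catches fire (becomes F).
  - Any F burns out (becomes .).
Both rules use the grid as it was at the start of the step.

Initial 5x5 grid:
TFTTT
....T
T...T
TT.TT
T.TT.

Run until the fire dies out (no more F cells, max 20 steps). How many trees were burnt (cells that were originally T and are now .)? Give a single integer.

Step 1: +2 fires, +1 burnt (F count now 2)
Step 2: +1 fires, +2 burnt (F count now 1)
Step 3: +1 fires, +1 burnt (F count now 1)
Step 4: +1 fires, +1 burnt (F count now 1)
Step 5: +1 fires, +1 burnt (F count now 1)
Step 6: +1 fires, +1 burnt (F count now 1)
Step 7: +1 fires, +1 burnt (F count now 1)
Step 8: +1 fires, +1 burnt (F count now 1)
Step 9: +1 fires, +1 burnt (F count now 1)
Step 10: +0 fires, +1 burnt (F count now 0)
Fire out after step 10
Initially T: 14, now '.': 21
Total burnt (originally-T cells now '.'): 10

Answer: 10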